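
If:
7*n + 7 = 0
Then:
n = -1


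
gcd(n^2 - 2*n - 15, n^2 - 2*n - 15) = n^2 - 2*n - 15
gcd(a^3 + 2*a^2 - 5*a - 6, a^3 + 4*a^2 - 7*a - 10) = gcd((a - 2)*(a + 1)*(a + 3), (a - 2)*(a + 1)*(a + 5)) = a^2 - a - 2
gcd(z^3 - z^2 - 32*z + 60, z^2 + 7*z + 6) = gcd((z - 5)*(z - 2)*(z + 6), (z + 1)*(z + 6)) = z + 6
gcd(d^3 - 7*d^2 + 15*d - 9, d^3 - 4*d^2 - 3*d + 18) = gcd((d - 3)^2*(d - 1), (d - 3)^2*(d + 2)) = d^2 - 6*d + 9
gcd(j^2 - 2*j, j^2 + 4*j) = j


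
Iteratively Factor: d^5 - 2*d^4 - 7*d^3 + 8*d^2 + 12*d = (d + 2)*(d^4 - 4*d^3 + d^2 + 6*d) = (d + 1)*(d + 2)*(d^3 - 5*d^2 + 6*d) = (d - 2)*(d + 1)*(d + 2)*(d^2 - 3*d) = d*(d - 2)*(d + 1)*(d + 2)*(d - 3)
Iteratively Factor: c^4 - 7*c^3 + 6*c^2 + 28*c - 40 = (c + 2)*(c^3 - 9*c^2 + 24*c - 20) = (c - 2)*(c + 2)*(c^2 - 7*c + 10) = (c - 5)*(c - 2)*(c + 2)*(c - 2)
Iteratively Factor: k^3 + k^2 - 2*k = (k - 1)*(k^2 + 2*k) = (k - 1)*(k + 2)*(k)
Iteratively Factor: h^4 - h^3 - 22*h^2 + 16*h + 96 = (h + 2)*(h^3 - 3*h^2 - 16*h + 48) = (h - 3)*(h + 2)*(h^2 - 16) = (h - 3)*(h + 2)*(h + 4)*(h - 4)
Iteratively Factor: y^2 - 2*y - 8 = (y + 2)*(y - 4)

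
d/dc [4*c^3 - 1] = 12*c^2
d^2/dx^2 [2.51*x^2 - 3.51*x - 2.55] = 5.02000000000000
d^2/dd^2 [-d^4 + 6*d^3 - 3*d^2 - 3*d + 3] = -12*d^2 + 36*d - 6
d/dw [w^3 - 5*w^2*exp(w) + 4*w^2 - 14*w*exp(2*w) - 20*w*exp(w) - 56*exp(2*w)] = -5*w^2*exp(w) + 3*w^2 - 28*w*exp(2*w) - 30*w*exp(w) + 8*w - 126*exp(2*w) - 20*exp(w)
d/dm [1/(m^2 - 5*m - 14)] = (5 - 2*m)/(-m^2 + 5*m + 14)^2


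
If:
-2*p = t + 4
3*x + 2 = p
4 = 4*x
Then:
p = 5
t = -14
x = 1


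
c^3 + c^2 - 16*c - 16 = (c - 4)*(c + 1)*(c + 4)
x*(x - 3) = x^2 - 3*x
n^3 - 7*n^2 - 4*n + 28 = (n - 7)*(n - 2)*(n + 2)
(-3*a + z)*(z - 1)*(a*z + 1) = -3*a^2*z^2 + 3*a^2*z + a*z^3 - a*z^2 - 3*a*z + 3*a + z^2 - z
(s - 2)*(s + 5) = s^2 + 3*s - 10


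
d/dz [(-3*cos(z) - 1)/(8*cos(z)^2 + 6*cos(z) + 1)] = (24*sin(z)^2 - 16*cos(z) - 27)*sin(z)/((2*cos(z) + 1)^2*(4*cos(z) + 1)^2)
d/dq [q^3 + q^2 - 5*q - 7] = 3*q^2 + 2*q - 5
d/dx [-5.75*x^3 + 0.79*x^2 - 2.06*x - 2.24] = -17.25*x^2 + 1.58*x - 2.06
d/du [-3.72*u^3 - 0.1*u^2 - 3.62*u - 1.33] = -11.16*u^2 - 0.2*u - 3.62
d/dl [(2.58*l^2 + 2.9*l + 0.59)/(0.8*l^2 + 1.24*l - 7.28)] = (0.879200000000001*l^2 - 38.5088*l - 21.8436)/(0.64*l^4 + 1.984*l^3 - 10.1104*l^2 - 18.0544*l + 52.9984)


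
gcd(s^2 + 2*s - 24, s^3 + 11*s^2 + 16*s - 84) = s + 6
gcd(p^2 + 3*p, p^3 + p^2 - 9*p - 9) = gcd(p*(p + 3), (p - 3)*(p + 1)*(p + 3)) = p + 3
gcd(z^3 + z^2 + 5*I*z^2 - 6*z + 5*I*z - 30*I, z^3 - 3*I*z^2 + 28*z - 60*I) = z + 5*I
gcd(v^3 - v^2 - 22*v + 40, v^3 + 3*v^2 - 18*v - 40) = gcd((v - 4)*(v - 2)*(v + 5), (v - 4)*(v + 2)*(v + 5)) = v^2 + v - 20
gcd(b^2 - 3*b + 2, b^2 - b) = b - 1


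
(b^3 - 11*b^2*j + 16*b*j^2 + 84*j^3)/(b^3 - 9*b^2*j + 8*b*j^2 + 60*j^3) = (b - 7*j)/(b - 5*j)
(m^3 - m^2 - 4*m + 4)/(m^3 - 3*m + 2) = (m - 2)/(m - 1)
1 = 1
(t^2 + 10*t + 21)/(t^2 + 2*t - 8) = (t^2 + 10*t + 21)/(t^2 + 2*t - 8)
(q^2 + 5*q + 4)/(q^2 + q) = (q + 4)/q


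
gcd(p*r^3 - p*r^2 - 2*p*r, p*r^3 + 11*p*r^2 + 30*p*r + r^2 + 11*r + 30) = 1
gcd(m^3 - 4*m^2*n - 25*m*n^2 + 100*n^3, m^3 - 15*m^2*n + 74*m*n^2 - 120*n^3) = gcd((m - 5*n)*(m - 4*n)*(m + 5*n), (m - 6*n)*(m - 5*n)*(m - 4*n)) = m^2 - 9*m*n + 20*n^2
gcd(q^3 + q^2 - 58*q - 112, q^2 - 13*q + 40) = q - 8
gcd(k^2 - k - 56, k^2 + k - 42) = k + 7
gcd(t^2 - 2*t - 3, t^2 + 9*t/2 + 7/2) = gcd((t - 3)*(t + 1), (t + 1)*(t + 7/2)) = t + 1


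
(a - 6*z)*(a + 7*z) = a^2 + a*z - 42*z^2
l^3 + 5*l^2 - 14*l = l*(l - 2)*(l + 7)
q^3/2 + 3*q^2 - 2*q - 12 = (q/2 + 1)*(q - 2)*(q + 6)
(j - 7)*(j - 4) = j^2 - 11*j + 28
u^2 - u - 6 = (u - 3)*(u + 2)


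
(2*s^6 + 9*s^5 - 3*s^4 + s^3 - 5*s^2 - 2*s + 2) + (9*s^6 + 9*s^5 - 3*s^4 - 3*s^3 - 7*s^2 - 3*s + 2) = 11*s^6 + 18*s^5 - 6*s^4 - 2*s^3 - 12*s^2 - 5*s + 4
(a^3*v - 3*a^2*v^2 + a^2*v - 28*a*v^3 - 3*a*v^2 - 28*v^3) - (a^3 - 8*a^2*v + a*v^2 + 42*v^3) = a^3*v - a^3 - 3*a^2*v^2 + 9*a^2*v - 28*a*v^3 - 4*a*v^2 - 70*v^3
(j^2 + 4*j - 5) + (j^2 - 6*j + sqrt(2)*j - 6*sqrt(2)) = 2*j^2 - 2*j + sqrt(2)*j - 6*sqrt(2) - 5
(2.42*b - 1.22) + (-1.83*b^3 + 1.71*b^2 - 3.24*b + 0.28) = -1.83*b^3 + 1.71*b^2 - 0.82*b - 0.94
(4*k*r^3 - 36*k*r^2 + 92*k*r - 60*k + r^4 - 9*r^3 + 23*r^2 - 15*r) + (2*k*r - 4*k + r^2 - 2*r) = 4*k*r^3 - 36*k*r^2 + 94*k*r - 64*k + r^4 - 9*r^3 + 24*r^2 - 17*r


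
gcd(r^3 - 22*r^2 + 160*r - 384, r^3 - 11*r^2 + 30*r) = r - 6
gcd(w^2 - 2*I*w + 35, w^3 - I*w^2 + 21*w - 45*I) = w + 5*I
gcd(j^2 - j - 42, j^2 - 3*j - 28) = j - 7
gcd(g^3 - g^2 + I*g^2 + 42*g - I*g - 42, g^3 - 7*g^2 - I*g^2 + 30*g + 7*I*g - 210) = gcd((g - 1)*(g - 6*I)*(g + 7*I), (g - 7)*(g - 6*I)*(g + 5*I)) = g - 6*I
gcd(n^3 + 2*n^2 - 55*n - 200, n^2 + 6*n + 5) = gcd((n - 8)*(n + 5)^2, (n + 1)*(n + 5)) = n + 5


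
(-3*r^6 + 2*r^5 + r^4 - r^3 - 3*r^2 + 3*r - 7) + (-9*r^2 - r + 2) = -3*r^6 + 2*r^5 + r^4 - r^3 - 12*r^2 + 2*r - 5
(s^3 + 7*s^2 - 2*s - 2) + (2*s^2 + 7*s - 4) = s^3 + 9*s^2 + 5*s - 6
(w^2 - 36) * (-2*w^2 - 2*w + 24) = -2*w^4 - 2*w^3 + 96*w^2 + 72*w - 864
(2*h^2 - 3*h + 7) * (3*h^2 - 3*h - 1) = 6*h^4 - 15*h^3 + 28*h^2 - 18*h - 7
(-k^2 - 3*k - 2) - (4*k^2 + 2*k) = -5*k^2 - 5*k - 2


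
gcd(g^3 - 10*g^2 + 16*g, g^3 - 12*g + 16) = g - 2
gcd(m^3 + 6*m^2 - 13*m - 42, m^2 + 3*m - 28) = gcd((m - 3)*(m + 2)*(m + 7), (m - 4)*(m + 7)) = m + 7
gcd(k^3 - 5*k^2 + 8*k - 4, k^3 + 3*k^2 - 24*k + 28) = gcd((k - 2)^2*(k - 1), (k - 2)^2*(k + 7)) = k^2 - 4*k + 4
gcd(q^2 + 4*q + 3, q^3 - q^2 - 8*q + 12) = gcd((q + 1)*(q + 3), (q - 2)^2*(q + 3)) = q + 3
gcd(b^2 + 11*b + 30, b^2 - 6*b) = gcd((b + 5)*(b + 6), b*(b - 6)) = 1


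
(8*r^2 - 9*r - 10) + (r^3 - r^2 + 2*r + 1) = r^3 + 7*r^2 - 7*r - 9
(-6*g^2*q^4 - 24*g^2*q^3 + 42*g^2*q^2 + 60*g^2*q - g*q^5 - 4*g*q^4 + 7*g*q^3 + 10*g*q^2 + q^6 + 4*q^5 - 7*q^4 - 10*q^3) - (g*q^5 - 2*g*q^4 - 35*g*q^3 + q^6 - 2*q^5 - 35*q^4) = -6*g^2*q^4 - 24*g^2*q^3 + 42*g^2*q^2 + 60*g^2*q - 2*g*q^5 - 2*g*q^4 + 42*g*q^3 + 10*g*q^2 + 6*q^5 + 28*q^4 - 10*q^3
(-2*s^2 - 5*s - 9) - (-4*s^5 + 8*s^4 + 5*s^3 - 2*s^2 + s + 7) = 4*s^5 - 8*s^4 - 5*s^3 - 6*s - 16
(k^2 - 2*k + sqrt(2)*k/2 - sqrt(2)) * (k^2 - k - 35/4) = k^4 - 3*k^3 + sqrt(2)*k^3/2 - 27*k^2/4 - 3*sqrt(2)*k^2/2 - 27*sqrt(2)*k/8 + 35*k/2 + 35*sqrt(2)/4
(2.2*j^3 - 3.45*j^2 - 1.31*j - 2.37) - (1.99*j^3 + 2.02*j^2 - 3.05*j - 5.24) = 0.21*j^3 - 5.47*j^2 + 1.74*j + 2.87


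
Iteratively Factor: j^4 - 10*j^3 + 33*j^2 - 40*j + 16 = (j - 1)*(j^3 - 9*j^2 + 24*j - 16) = (j - 1)^2*(j^2 - 8*j + 16) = (j - 4)*(j - 1)^2*(j - 4)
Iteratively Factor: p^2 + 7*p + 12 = (p + 3)*(p + 4)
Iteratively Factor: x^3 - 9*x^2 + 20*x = (x - 4)*(x^2 - 5*x) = (x - 5)*(x - 4)*(x)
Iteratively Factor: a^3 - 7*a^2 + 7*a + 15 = (a - 3)*(a^2 - 4*a - 5) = (a - 5)*(a - 3)*(a + 1)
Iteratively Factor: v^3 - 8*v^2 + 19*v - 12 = (v - 4)*(v^2 - 4*v + 3) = (v - 4)*(v - 3)*(v - 1)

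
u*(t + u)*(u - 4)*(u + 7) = t*u^3 + 3*t*u^2 - 28*t*u + u^4 + 3*u^3 - 28*u^2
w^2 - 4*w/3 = w*(w - 4/3)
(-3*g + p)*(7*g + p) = -21*g^2 + 4*g*p + p^2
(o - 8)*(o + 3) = o^2 - 5*o - 24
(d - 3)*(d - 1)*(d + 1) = d^3 - 3*d^2 - d + 3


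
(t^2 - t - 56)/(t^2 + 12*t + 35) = (t - 8)/(t + 5)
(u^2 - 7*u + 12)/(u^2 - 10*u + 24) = (u - 3)/(u - 6)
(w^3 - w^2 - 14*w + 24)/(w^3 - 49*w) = (w^3 - w^2 - 14*w + 24)/(w*(w^2 - 49))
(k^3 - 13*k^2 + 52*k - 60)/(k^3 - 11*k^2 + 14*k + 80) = (k^2 - 8*k + 12)/(k^2 - 6*k - 16)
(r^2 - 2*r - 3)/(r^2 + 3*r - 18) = (r + 1)/(r + 6)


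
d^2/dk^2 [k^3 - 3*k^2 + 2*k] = 6*k - 6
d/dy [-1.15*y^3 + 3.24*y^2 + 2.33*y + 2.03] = -3.45*y^2 + 6.48*y + 2.33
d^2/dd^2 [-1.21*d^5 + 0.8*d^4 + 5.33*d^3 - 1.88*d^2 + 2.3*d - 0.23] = -24.2*d^3 + 9.6*d^2 + 31.98*d - 3.76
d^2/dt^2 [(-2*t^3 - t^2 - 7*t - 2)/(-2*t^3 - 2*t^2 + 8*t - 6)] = (-t^6 + 45*t^5 + 9*t^4 + 60*t^3 - 225*t^2 - 51*t + 119)/(t^9 + 3*t^8 - 9*t^7 - 14*t^6 + 54*t^5 - 15*t^4 - 109*t^3 + 171*t^2 - 108*t + 27)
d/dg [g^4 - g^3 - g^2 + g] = 4*g^3 - 3*g^2 - 2*g + 1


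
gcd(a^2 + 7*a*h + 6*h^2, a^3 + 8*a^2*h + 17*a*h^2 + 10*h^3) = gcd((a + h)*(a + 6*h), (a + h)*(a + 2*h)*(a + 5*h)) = a + h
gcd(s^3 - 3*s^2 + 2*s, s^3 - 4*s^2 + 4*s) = s^2 - 2*s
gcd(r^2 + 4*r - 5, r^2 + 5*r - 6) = r - 1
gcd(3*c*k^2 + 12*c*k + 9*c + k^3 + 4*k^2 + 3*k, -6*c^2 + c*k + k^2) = 3*c + k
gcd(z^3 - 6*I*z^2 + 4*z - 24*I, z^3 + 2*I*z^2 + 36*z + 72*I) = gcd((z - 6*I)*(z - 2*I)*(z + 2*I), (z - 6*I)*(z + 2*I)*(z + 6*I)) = z^2 - 4*I*z + 12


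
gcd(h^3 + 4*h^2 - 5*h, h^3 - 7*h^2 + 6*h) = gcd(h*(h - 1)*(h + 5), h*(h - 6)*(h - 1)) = h^2 - h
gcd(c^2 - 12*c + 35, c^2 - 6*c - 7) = c - 7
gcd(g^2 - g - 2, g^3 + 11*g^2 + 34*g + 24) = g + 1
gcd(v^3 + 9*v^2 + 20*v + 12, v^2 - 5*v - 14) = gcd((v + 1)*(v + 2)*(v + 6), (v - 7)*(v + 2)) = v + 2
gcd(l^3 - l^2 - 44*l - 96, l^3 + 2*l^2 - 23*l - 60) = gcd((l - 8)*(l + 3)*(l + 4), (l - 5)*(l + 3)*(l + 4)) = l^2 + 7*l + 12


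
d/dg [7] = 0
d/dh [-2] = 0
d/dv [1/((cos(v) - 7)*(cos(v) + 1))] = 2*(cos(v) - 3)*sin(v)/((cos(v) - 7)^2*(cos(v) + 1)^2)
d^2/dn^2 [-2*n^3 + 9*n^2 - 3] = 18 - 12*n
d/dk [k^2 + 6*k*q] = 2*k + 6*q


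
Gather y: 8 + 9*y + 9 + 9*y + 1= 18*y + 18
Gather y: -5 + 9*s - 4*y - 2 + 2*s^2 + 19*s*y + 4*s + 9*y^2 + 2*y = 2*s^2 + 13*s + 9*y^2 + y*(19*s - 2) - 7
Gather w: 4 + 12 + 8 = 24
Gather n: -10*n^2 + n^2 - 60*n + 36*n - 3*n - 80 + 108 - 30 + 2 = -9*n^2 - 27*n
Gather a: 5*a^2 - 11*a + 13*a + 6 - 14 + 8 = 5*a^2 + 2*a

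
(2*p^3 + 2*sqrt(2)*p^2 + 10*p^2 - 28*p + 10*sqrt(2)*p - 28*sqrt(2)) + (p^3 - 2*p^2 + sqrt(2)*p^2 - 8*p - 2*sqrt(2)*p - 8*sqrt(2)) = 3*p^3 + 3*sqrt(2)*p^2 + 8*p^2 - 36*p + 8*sqrt(2)*p - 36*sqrt(2)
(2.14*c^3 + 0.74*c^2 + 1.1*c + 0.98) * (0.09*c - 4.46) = 0.1926*c^4 - 9.4778*c^3 - 3.2014*c^2 - 4.8178*c - 4.3708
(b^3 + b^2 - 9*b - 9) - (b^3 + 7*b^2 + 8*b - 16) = -6*b^2 - 17*b + 7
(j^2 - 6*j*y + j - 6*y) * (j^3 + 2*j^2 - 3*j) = j^5 - 6*j^4*y + 3*j^4 - 18*j^3*y - j^3 + 6*j^2*y - 3*j^2 + 18*j*y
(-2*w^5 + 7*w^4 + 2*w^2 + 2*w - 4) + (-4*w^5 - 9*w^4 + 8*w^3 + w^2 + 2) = -6*w^5 - 2*w^4 + 8*w^3 + 3*w^2 + 2*w - 2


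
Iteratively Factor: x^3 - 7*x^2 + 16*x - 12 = (x - 2)*(x^2 - 5*x + 6) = (x - 3)*(x - 2)*(x - 2)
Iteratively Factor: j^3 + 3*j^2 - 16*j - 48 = (j + 3)*(j^2 - 16) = (j + 3)*(j + 4)*(j - 4)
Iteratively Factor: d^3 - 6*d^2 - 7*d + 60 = (d - 5)*(d^2 - d - 12) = (d - 5)*(d + 3)*(d - 4)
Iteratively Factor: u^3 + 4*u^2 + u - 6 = (u - 1)*(u^2 + 5*u + 6) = (u - 1)*(u + 2)*(u + 3)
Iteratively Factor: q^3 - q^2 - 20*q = (q)*(q^2 - q - 20) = q*(q + 4)*(q - 5)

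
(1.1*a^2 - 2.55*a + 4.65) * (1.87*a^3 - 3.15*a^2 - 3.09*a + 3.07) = 2.057*a^5 - 8.2335*a^4 + 13.329*a^3 - 3.391*a^2 - 22.197*a + 14.2755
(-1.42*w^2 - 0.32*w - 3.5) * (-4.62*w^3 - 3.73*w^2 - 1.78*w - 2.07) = 6.5604*w^5 + 6.775*w^4 + 19.8912*w^3 + 16.564*w^2 + 6.8924*w + 7.245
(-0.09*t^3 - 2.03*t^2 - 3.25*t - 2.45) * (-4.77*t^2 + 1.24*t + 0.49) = 0.4293*t^5 + 9.5715*t^4 + 12.9412*t^3 + 6.6618*t^2 - 4.6305*t - 1.2005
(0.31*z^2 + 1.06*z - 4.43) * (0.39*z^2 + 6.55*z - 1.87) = 0.1209*z^4 + 2.4439*z^3 + 4.6356*z^2 - 30.9987*z + 8.2841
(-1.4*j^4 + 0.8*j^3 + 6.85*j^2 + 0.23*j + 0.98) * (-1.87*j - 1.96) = 2.618*j^5 + 1.248*j^4 - 14.3775*j^3 - 13.8561*j^2 - 2.2834*j - 1.9208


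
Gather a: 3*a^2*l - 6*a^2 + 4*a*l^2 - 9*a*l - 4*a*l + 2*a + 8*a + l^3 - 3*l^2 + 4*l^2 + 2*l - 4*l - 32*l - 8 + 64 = a^2*(3*l - 6) + a*(4*l^2 - 13*l + 10) + l^3 + l^2 - 34*l + 56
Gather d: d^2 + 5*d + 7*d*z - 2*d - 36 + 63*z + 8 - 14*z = d^2 + d*(7*z + 3) + 49*z - 28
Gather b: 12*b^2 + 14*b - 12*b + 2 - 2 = 12*b^2 + 2*b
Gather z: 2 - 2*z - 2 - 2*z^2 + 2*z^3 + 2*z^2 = 2*z^3 - 2*z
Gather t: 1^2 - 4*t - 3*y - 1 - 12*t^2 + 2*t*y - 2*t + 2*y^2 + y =-12*t^2 + t*(2*y - 6) + 2*y^2 - 2*y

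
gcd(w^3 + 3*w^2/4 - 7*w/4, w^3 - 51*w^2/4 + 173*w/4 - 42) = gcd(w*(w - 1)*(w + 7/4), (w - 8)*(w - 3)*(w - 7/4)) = 1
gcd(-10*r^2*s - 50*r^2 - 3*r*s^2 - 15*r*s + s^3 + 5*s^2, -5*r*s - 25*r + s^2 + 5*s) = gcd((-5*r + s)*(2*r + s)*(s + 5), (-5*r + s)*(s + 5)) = 5*r*s + 25*r - s^2 - 5*s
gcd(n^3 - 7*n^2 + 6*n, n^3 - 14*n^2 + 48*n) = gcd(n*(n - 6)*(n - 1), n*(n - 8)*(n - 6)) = n^2 - 6*n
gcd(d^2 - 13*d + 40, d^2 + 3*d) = 1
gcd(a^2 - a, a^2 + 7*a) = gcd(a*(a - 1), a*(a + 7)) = a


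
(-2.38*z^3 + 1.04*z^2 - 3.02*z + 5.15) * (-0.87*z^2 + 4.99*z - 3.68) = 2.0706*z^5 - 12.781*z^4 + 16.5754*z^3 - 23.3775*z^2 + 36.8121*z - 18.952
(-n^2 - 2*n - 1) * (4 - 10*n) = 10*n^3 + 16*n^2 + 2*n - 4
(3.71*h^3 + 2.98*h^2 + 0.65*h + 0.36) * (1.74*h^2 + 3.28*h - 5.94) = 6.4554*h^5 + 17.354*h^4 - 11.132*h^3 - 14.9428*h^2 - 2.6802*h - 2.1384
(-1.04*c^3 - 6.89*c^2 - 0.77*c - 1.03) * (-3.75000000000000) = 3.9*c^3 + 25.8375*c^2 + 2.8875*c + 3.8625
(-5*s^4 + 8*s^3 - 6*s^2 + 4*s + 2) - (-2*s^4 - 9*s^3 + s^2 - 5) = -3*s^4 + 17*s^3 - 7*s^2 + 4*s + 7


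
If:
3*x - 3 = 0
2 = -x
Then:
No Solution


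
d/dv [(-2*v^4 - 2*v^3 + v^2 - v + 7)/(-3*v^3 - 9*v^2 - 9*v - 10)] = (6*v^6 + 36*v^5 + 75*v^4 + 110*v^3 + 105*v^2 + 106*v + 73)/(9*v^6 + 54*v^5 + 135*v^4 + 222*v^3 + 261*v^2 + 180*v + 100)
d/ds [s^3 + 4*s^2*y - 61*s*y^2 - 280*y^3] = 3*s^2 + 8*s*y - 61*y^2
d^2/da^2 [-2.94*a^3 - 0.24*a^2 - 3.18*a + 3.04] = -17.64*a - 0.48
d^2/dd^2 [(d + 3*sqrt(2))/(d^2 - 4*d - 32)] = 2*(-4*(d - 2)^2*(d + 3*sqrt(2)) + (-3*d - 3*sqrt(2) + 4)*(-d^2 + 4*d + 32))/(-d^2 + 4*d + 32)^3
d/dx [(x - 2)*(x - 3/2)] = 2*x - 7/2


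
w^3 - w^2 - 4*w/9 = w*(w - 4/3)*(w + 1/3)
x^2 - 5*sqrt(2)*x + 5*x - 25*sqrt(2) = (x + 5)*(x - 5*sqrt(2))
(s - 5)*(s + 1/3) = s^2 - 14*s/3 - 5/3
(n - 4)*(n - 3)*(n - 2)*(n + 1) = n^4 - 8*n^3 + 17*n^2 + 2*n - 24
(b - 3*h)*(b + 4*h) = b^2 + b*h - 12*h^2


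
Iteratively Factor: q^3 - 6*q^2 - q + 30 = (q - 3)*(q^2 - 3*q - 10) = (q - 5)*(q - 3)*(q + 2)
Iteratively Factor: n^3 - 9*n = (n - 3)*(n^2 + 3*n) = (n - 3)*(n + 3)*(n)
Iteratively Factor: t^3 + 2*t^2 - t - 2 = (t - 1)*(t^2 + 3*t + 2) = (t - 1)*(t + 1)*(t + 2)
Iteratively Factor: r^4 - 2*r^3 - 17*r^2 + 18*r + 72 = (r - 3)*(r^3 + r^2 - 14*r - 24) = (r - 3)*(r + 3)*(r^2 - 2*r - 8) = (r - 4)*(r - 3)*(r + 3)*(r + 2)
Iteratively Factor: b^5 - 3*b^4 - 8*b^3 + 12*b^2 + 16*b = (b - 2)*(b^4 - b^3 - 10*b^2 - 8*b) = (b - 4)*(b - 2)*(b^3 + 3*b^2 + 2*b) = (b - 4)*(b - 2)*(b + 2)*(b^2 + b) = (b - 4)*(b - 2)*(b + 1)*(b + 2)*(b)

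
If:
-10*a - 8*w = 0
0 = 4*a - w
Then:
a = 0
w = 0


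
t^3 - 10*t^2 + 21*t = t*(t - 7)*(t - 3)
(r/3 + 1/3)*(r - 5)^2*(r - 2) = r^4/3 - 11*r^3/3 + 11*r^2 - 5*r/3 - 50/3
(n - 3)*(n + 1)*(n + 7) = n^3 + 5*n^2 - 17*n - 21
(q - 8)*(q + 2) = q^2 - 6*q - 16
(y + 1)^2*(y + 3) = y^3 + 5*y^2 + 7*y + 3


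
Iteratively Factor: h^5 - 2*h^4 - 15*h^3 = (h - 5)*(h^4 + 3*h^3) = (h - 5)*(h + 3)*(h^3) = h*(h - 5)*(h + 3)*(h^2) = h^2*(h - 5)*(h + 3)*(h)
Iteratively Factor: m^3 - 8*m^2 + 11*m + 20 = (m - 4)*(m^2 - 4*m - 5) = (m - 5)*(m - 4)*(m + 1)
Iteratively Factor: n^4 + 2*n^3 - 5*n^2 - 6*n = (n + 3)*(n^3 - n^2 - 2*n) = (n - 2)*(n + 3)*(n^2 + n) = n*(n - 2)*(n + 3)*(n + 1)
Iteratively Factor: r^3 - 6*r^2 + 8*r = (r - 4)*(r^2 - 2*r) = (r - 4)*(r - 2)*(r)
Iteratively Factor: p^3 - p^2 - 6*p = (p - 3)*(p^2 + 2*p) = (p - 3)*(p + 2)*(p)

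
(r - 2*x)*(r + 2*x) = r^2 - 4*x^2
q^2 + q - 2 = (q - 1)*(q + 2)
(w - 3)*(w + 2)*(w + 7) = w^3 + 6*w^2 - 13*w - 42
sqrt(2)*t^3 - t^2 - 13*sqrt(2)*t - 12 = (t - 3*sqrt(2))*(t + 2*sqrt(2))*(sqrt(2)*t + 1)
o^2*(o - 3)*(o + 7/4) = o^4 - 5*o^3/4 - 21*o^2/4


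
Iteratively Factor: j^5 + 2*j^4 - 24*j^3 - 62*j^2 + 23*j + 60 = (j + 1)*(j^4 + j^3 - 25*j^2 - 37*j + 60) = (j + 1)*(j + 4)*(j^3 - 3*j^2 - 13*j + 15) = (j + 1)*(j + 3)*(j + 4)*(j^2 - 6*j + 5) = (j - 5)*(j + 1)*(j + 3)*(j + 4)*(j - 1)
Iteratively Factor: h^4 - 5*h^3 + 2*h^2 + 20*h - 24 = (h + 2)*(h^3 - 7*h^2 + 16*h - 12) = (h - 3)*(h + 2)*(h^2 - 4*h + 4) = (h - 3)*(h - 2)*(h + 2)*(h - 2)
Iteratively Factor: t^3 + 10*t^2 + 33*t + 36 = (t + 3)*(t^2 + 7*t + 12) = (t + 3)*(t + 4)*(t + 3)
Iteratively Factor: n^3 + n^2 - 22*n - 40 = (n + 2)*(n^2 - n - 20) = (n - 5)*(n + 2)*(n + 4)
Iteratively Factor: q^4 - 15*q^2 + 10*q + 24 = (q + 4)*(q^3 - 4*q^2 + q + 6) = (q - 2)*(q + 4)*(q^2 - 2*q - 3) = (q - 2)*(q + 1)*(q + 4)*(q - 3)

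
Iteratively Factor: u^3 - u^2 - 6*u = (u + 2)*(u^2 - 3*u) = u*(u + 2)*(u - 3)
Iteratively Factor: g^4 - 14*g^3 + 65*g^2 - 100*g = (g - 4)*(g^3 - 10*g^2 + 25*g) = g*(g - 4)*(g^2 - 10*g + 25) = g*(g - 5)*(g - 4)*(g - 5)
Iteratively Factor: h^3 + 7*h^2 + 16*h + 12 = (h + 2)*(h^2 + 5*h + 6) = (h + 2)*(h + 3)*(h + 2)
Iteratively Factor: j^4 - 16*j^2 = (j - 4)*(j^3 + 4*j^2) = (j - 4)*(j + 4)*(j^2) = j*(j - 4)*(j + 4)*(j)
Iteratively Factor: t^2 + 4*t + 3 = (t + 1)*(t + 3)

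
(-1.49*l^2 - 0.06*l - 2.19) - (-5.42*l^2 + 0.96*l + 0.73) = 3.93*l^2 - 1.02*l - 2.92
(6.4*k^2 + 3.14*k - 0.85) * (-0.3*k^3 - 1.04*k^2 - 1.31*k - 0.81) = -1.92*k^5 - 7.598*k^4 - 11.3946*k^3 - 8.4134*k^2 - 1.4299*k + 0.6885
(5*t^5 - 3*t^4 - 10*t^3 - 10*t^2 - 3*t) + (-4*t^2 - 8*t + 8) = 5*t^5 - 3*t^4 - 10*t^3 - 14*t^2 - 11*t + 8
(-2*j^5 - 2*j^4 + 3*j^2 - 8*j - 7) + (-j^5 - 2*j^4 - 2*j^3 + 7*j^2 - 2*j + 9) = -3*j^5 - 4*j^4 - 2*j^3 + 10*j^2 - 10*j + 2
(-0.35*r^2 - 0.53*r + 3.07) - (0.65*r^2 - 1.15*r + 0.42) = -1.0*r^2 + 0.62*r + 2.65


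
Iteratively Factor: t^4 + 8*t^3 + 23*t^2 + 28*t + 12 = (t + 2)*(t^3 + 6*t^2 + 11*t + 6) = (t + 1)*(t + 2)*(t^2 + 5*t + 6) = (t + 1)*(t + 2)^2*(t + 3)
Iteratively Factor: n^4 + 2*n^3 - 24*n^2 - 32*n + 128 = (n + 4)*(n^3 - 2*n^2 - 16*n + 32) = (n - 4)*(n + 4)*(n^2 + 2*n - 8) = (n - 4)*(n - 2)*(n + 4)*(n + 4)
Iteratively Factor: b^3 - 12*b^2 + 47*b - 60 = (b - 3)*(b^2 - 9*b + 20) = (b - 4)*(b - 3)*(b - 5)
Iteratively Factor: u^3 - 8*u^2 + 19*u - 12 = (u - 4)*(u^2 - 4*u + 3) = (u - 4)*(u - 3)*(u - 1)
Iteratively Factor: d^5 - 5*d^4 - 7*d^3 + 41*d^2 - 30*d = (d + 3)*(d^4 - 8*d^3 + 17*d^2 - 10*d) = d*(d + 3)*(d^3 - 8*d^2 + 17*d - 10) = d*(d - 1)*(d + 3)*(d^2 - 7*d + 10) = d*(d - 5)*(d - 1)*(d + 3)*(d - 2)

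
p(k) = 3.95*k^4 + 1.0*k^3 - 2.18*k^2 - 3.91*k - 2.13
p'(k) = 15.8*k^3 + 3.0*k^2 - 4.36*k - 3.91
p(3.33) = 483.31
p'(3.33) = 598.27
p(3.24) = 431.62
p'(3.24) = 550.85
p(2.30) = 100.05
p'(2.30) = 194.17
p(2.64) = 182.63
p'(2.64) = 296.20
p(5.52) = 3745.42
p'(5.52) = 2720.94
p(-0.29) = -1.18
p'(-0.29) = -2.78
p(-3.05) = 302.96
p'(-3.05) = -410.99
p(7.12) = 10371.65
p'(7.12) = 5820.05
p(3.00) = 313.47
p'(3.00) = 436.61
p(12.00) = 83272.23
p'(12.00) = 27678.17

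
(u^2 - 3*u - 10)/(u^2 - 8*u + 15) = (u + 2)/(u - 3)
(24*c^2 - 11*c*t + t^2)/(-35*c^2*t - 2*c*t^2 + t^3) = (-24*c^2 + 11*c*t - t^2)/(t*(35*c^2 + 2*c*t - t^2))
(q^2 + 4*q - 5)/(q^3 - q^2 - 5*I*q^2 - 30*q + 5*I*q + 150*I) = (q - 1)/(q^2 - q*(6 + 5*I) + 30*I)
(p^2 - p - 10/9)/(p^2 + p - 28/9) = (9*p^2 - 9*p - 10)/(9*p^2 + 9*p - 28)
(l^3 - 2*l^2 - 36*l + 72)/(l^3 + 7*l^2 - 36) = (l - 6)/(l + 3)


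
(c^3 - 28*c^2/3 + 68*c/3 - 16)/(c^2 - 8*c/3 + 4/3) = (3*c^2 - 22*c + 24)/(3*c - 2)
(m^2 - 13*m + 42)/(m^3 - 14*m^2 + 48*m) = (m - 7)/(m*(m - 8))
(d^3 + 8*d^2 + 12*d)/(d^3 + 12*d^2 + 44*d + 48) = d/(d + 4)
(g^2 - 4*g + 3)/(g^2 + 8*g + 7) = (g^2 - 4*g + 3)/(g^2 + 8*g + 7)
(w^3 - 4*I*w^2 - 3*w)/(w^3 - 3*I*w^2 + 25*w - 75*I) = w*(w - I)/(w^2 + 25)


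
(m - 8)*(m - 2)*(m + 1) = m^3 - 9*m^2 + 6*m + 16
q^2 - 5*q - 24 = (q - 8)*(q + 3)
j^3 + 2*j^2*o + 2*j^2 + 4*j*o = j*(j + 2)*(j + 2*o)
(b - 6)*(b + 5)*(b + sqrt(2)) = b^3 - b^2 + sqrt(2)*b^2 - 30*b - sqrt(2)*b - 30*sqrt(2)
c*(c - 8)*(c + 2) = c^3 - 6*c^2 - 16*c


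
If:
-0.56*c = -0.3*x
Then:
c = 0.535714285714286*x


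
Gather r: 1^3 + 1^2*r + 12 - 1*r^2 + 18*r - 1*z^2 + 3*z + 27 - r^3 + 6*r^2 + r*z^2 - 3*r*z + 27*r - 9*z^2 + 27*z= -r^3 + 5*r^2 + r*(z^2 - 3*z + 46) - 10*z^2 + 30*z + 40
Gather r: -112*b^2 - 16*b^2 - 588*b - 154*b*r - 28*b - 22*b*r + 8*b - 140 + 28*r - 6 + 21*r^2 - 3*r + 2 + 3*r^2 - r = -128*b^2 - 608*b + 24*r^2 + r*(24 - 176*b) - 144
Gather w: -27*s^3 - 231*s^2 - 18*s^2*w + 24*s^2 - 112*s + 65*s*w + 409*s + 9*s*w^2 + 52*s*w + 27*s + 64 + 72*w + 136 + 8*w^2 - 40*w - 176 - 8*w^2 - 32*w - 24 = -27*s^3 - 207*s^2 + 9*s*w^2 + 324*s + w*(-18*s^2 + 117*s)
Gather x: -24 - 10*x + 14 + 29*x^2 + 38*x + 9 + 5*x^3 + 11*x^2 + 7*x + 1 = 5*x^3 + 40*x^2 + 35*x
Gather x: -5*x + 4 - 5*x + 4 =8 - 10*x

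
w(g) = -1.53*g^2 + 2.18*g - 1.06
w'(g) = 2.18 - 3.06*g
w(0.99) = -0.40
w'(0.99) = -0.85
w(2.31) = -4.19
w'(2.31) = -4.89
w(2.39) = -4.59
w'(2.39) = -5.13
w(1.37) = -0.95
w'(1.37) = -2.01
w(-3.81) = -31.58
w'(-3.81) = 13.84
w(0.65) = -0.29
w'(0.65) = 0.19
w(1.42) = -1.05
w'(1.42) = -2.17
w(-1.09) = -5.25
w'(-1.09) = 5.52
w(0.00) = -1.06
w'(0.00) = 2.18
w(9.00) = -105.37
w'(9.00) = -25.36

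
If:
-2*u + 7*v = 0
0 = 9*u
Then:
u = 0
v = 0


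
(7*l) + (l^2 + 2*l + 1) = l^2 + 9*l + 1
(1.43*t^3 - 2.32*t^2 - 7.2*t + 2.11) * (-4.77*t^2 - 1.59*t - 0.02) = -6.8211*t^5 + 8.7927*t^4 + 38.0042*t^3 + 1.4297*t^2 - 3.2109*t - 0.0422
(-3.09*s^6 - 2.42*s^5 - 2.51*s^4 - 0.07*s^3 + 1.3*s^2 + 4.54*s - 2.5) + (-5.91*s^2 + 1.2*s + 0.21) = -3.09*s^6 - 2.42*s^5 - 2.51*s^4 - 0.07*s^3 - 4.61*s^2 + 5.74*s - 2.29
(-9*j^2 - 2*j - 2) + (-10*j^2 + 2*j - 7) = -19*j^2 - 9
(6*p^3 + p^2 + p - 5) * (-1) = -6*p^3 - p^2 - p + 5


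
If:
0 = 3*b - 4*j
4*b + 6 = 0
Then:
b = -3/2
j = -9/8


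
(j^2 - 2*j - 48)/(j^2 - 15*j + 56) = (j + 6)/(j - 7)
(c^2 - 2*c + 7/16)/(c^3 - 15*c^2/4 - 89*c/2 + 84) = (c - 1/4)/(c^2 - 2*c - 48)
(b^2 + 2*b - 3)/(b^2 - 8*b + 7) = (b + 3)/(b - 7)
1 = 1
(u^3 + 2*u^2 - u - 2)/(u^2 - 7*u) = (u^3 + 2*u^2 - u - 2)/(u*(u - 7))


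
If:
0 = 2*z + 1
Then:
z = -1/2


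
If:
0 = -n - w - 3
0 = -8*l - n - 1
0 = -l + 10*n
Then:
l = -10/81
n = -1/81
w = -242/81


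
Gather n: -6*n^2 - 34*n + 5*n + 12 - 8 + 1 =-6*n^2 - 29*n + 5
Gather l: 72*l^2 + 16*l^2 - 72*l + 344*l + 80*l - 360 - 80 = 88*l^2 + 352*l - 440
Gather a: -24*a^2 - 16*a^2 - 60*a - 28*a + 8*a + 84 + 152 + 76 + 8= -40*a^2 - 80*a + 320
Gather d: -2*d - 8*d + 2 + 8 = 10 - 10*d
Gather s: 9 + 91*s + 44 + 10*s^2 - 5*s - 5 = 10*s^2 + 86*s + 48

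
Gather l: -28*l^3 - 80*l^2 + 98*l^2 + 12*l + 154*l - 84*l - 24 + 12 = -28*l^3 + 18*l^2 + 82*l - 12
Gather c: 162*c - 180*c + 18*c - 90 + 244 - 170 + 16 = 0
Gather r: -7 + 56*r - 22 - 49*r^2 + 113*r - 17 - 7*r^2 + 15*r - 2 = -56*r^2 + 184*r - 48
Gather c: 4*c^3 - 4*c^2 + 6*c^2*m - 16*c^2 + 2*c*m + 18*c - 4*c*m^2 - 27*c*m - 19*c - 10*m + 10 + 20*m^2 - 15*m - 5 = 4*c^3 + c^2*(6*m - 20) + c*(-4*m^2 - 25*m - 1) + 20*m^2 - 25*m + 5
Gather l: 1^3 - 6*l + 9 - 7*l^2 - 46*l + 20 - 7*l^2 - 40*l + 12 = -14*l^2 - 92*l + 42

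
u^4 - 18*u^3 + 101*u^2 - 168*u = u*(u - 8)*(u - 7)*(u - 3)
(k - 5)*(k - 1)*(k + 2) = k^3 - 4*k^2 - 7*k + 10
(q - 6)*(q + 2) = q^2 - 4*q - 12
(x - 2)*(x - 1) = x^2 - 3*x + 2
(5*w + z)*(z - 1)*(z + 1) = 5*w*z^2 - 5*w + z^3 - z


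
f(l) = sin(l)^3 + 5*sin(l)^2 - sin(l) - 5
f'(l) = 3*sin(l)^2*cos(l) + 10*sin(l)*cos(l) - cos(l)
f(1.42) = -0.14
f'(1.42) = 1.78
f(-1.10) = -0.85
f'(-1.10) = -3.42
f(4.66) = -0.01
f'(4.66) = 0.42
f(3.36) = -4.56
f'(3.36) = 2.95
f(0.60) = -3.79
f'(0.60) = 4.62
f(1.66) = -0.05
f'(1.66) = -1.06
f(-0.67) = -2.69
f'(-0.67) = -4.74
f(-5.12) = -0.93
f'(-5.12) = 4.25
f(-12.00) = -3.94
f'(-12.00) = 4.41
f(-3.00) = -4.76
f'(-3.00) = 2.33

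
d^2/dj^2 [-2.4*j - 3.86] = 0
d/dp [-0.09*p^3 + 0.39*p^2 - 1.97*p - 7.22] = -0.27*p^2 + 0.78*p - 1.97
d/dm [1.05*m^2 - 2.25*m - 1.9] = 2.1*m - 2.25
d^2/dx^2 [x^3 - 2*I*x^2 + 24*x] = 6*x - 4*I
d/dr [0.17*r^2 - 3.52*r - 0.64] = 0.34*r - 3.52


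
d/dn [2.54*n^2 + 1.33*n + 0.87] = 5.08*n + 1.33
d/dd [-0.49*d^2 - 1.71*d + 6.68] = -0.98*d - 1.71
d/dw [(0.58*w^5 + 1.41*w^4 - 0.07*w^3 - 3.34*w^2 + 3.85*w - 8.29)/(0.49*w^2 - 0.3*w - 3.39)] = (0.8526*w^6 + 0.6858*w^5 - 11.1343*w^4 - 19.0776*w^3 - 0.1726*w^2 + 30.7694*w - 15.5385)/(0.2401*w^4 - 0.294*w^3 - 3.2322*w^2 + 2.034*w + 11.4921)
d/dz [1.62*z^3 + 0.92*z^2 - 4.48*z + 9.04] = 4.86*z^2 + 1.84*z - 4.48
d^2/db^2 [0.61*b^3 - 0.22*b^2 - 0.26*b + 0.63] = 3.66*b - 0.44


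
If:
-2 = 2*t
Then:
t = -1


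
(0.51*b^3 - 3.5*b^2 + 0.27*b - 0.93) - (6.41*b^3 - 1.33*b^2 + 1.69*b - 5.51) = -5.9*b^3 - 2.17*b^2 - 1.42*b + 4.58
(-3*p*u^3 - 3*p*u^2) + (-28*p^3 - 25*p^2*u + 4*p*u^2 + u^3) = -28*p^3 - 25*p^2*u - 3*p*u^3 + p*u^2 + u^3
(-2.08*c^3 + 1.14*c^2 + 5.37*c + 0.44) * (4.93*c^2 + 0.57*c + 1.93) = -10.2544*c^5 + 4.4346*c^4 + 23.1095*c^3 + 7.4303*c^2 + 10.6149*c + 0.8492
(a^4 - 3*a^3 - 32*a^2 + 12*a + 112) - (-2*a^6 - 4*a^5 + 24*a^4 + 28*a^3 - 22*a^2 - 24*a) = 2*a^6 + 4*a^5 - 23*a^4 - 31*a^3 - 10*a^2 + 36*a + 112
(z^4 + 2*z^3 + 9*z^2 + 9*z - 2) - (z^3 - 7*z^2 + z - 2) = z^4 + z^3 + 16*z^2 + 8*z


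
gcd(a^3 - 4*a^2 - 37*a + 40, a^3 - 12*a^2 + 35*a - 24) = a^2 - 9*a + 8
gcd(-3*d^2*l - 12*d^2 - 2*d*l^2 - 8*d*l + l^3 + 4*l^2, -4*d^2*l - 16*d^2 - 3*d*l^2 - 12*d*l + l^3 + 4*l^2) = d*l + 4*d + l^2 + 4*l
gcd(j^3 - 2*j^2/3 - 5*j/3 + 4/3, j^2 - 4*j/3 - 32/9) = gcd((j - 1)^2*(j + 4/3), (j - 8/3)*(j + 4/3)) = j + 4/3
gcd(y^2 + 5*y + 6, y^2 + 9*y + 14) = y + 2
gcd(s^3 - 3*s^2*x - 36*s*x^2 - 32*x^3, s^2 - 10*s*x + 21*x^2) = 1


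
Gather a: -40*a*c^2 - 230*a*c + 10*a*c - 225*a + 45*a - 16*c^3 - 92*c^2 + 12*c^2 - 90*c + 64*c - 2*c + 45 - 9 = a*(-40*c^2 - 220*c - 180) - 16*c^3 - 80*c^2 - 28*c + 36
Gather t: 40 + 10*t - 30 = 10*t + 10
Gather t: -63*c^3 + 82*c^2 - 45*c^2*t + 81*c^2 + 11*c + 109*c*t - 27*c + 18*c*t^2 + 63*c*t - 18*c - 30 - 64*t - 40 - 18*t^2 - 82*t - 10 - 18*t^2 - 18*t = -63*c^3 + 163*c^2 - 34*c + t^2*(18*c - 36) + t*(-45*c^2 + 172*c - 164) - 80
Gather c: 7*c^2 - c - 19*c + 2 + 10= 7*c^2 - 20*c + 12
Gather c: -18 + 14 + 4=0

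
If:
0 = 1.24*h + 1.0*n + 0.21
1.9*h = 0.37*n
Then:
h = -0.03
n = -0.17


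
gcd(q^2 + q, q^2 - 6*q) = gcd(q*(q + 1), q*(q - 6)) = q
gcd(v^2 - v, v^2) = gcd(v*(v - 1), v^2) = v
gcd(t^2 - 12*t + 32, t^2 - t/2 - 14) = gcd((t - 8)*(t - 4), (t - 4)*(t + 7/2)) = t - 4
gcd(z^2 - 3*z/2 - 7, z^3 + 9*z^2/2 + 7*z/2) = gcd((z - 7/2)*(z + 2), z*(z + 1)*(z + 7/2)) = 1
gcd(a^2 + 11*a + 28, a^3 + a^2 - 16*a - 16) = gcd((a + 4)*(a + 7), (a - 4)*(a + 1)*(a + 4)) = a + 4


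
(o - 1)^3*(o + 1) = o^4 - 2*o^3 + 2*o - 1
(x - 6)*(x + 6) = x^2 - 36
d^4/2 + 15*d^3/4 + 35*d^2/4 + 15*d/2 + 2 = (d/2 + 1/4)*(d + 1)*(d + 2)*(d + 4)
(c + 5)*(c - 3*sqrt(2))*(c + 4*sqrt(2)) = c^3 + sqrt(2)*c^2 + 5*c^2 - 24*c + 5*sqrt(2)*c - 120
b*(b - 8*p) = b^2 - 8*b*p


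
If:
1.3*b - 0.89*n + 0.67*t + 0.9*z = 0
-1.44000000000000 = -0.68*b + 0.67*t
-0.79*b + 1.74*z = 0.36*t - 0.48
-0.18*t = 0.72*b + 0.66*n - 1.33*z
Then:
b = 0.51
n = -0.88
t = -1.64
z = -0.38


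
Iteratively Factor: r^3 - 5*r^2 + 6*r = (r - 3)*(r^2 - 2*r) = r*(r - 3)*(r - 2)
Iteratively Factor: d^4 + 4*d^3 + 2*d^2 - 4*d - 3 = (d + 3)*(d^3 + d^2 - d - 1) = (d - 1)*(d + 3)*(d^2 + 2*d + 1) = (d - 1)*(d + 1)*(d + 3)*(d + 1)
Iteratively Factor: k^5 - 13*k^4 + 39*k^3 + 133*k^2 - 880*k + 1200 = (k - 3)*(k^4 - 10*k^3 + 9*k^2 + 160*k - 400) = (k - 3)*(k + 4)*(k^3 - 14*k^2 + 65*k - 100) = (k - 5)*(k - 3)*(k + 4)*(k^2 - 9*k + 20) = (k - 5)^2*(k - 3)*(k + 4)*(k - 4)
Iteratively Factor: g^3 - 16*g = (g)*(g^2 - 16) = g*(g + 4)*(g - 4)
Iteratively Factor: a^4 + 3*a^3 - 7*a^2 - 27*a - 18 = (a + 2)*(a^3 + a^2 - 9*a - 9) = (a + 1)*(a + 2)*(a^2 - 9) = (a + 1)*(a + 2)*(a + 3)*(a - 3)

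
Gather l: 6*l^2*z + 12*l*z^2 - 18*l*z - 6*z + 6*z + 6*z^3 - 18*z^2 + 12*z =6*l^2*z + l*(12*z^2 - 18*z) + 6*z^3 - 18*z^2 + 12*z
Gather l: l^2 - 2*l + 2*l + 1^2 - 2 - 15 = l^2 - 16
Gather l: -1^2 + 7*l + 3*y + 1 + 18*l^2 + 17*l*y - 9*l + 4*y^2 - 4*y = 18*l^2 + l*(17*y - 2) + 4*y^2 - y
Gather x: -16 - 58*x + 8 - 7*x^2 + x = -7*x^2 - 57*x - 8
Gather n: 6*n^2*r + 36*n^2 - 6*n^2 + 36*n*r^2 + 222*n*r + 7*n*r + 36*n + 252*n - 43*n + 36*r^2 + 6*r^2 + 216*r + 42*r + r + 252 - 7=n^2*(6*r + 30) + n*(36*r^2 + 229*r + 245) + 42*r^2 + 259*r + 245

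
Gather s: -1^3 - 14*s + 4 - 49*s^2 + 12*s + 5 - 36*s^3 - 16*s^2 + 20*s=-36*s^3 - 65*s^2 + 18*s + 8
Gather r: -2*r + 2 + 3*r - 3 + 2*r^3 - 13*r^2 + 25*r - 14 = 2*r^3 - 13*r^2 + 26*r - 15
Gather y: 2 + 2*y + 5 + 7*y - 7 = 9*y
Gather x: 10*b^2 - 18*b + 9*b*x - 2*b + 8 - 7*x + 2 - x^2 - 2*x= 10*b^2 - 20*b - x^2 + x*(9*b - 9) + 10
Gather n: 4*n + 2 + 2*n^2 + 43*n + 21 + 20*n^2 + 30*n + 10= 22*n^2 + 77*n + 33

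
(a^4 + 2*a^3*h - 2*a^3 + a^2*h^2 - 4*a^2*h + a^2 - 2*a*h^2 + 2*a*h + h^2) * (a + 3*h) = a^5 + 5*a^4*h - 2*a^4 + 7*a^3*h^2 - 10*a^3*h + a^3 + 3*a^2*h^3 - 14*a^2*h^2 + 5*a^2*h - 6*a*h^3 + 7*a*h^2 + 3*h^3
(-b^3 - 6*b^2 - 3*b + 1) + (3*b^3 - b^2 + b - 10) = 2*b^3 - 7*b^2 - 2*b - 9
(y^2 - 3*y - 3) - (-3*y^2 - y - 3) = 4*y^2 - 2*y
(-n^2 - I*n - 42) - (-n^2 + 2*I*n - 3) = -3*I*n - 39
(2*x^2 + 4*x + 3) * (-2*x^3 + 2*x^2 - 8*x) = -4*x^5 - 4*x^4 - 14*x^3 - 26*x^2 - 24*x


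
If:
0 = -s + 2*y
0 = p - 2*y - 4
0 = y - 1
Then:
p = 6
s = 2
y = 1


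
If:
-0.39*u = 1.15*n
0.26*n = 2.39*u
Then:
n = 0.00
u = 0.00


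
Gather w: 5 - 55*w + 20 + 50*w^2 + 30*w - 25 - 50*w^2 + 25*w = 0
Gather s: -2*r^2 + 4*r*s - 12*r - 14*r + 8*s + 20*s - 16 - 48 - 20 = -2*r^2 - 26*r + s*(4*r + 28) - 84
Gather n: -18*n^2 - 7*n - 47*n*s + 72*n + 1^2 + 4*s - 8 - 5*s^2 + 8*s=-18*n^2 + n*(65 - 47*s) - 5*s^2 + 12*s - 7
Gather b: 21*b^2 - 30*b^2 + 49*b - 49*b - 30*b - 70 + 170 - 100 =-9*b^2 - 30*b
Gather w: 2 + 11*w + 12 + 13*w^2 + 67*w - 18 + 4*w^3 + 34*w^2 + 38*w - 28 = 4*w^3 + 47*w^2 + 116*w - 32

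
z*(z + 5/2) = z^2 + 5*z/2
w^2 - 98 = (w - 7*sqrt(2))*(w + 7*sqrt(2))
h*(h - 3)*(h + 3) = h^3 - 9*h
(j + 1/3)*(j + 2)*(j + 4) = j^3 + 19*j^2/3 + 10*j + 8/3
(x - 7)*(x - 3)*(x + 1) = x^3 - 9*x^2 + 11*x + 21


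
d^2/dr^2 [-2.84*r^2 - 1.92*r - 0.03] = -5.68000000000000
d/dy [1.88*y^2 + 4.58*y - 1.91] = 3.76*y + 4.58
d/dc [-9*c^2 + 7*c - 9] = 7 - 18*c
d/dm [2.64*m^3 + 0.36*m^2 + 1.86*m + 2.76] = 7.92*m^2 + 0.72*m + 1.86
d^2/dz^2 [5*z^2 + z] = 10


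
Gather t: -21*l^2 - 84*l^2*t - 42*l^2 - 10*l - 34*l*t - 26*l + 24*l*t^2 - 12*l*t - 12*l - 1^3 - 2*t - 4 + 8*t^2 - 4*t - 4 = -63*l^2 - 48*l + t^2*(24*l + 8) + t*(-84*l^2 - 46*l - 6) - 9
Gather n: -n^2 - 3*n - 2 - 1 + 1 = -n^2 - 3*n - 2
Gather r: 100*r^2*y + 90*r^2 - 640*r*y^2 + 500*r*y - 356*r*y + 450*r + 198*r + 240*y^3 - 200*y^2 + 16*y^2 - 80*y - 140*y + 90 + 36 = r^2*(100*y + 90) + r*(-640*y^2 + 144*y + 648) + 240*y^3 - 184*y^2 - 220*y + 126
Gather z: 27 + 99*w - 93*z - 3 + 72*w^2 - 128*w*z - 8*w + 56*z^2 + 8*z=72*w^2 + 91*w + 56*z^2 + z*(-128*w - 85) + 24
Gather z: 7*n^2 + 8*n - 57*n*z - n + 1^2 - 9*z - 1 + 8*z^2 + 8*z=7*n^2 + 7*n + 8*z^2 + z*(-57*n - 1)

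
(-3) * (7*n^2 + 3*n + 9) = -21*n^2 - 9*n - 27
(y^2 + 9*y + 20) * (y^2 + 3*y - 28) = y^4 + 12*y^3 + 19*y^2 - 192*y - 560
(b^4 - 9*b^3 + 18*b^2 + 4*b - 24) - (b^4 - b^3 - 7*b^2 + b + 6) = -8*b^3 + 25*b^2 + 3*b - 30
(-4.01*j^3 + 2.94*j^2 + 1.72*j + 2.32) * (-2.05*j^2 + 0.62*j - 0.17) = 8.2205*j^5 - 8.5132*j^4 - 1.0215*j^3 - 4.1894*j^2 + 1.146*j - 0.3944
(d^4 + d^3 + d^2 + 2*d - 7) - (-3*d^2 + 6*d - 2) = d^4 + d^3 + 4*d^2 - 4*d - 5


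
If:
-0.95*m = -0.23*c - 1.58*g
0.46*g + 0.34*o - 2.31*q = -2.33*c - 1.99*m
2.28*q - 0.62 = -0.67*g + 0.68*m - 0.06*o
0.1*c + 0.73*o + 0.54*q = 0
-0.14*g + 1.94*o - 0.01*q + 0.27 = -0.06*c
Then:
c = 7.72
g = -5.90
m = -7.94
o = -0.81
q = -0.34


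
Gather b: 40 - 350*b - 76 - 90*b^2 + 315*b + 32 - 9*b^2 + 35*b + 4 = -99*b^2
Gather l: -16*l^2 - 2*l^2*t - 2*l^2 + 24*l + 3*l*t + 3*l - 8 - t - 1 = l^2*(-2*t - 18) + l*(3*t + 27) - t - 9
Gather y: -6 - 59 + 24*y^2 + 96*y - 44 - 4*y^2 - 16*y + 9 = 20*y^2 + 80*y - 100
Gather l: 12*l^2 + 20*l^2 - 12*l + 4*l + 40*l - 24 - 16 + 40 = 32*l^2 + 32*l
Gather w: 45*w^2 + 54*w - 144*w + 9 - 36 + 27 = 45*w^2 - 90*w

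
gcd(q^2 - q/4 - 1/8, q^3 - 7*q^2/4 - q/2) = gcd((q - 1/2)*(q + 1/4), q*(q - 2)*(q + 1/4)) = q + 1/4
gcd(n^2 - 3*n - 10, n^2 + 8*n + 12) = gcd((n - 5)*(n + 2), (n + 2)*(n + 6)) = n + 2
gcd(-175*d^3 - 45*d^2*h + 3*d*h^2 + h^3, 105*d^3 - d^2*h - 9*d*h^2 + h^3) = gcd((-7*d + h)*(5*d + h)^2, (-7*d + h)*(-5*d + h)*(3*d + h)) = 7*d - h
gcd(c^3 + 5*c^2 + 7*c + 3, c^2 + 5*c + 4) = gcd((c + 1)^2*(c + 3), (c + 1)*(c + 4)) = c + 1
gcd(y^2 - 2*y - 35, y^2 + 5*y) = y + 5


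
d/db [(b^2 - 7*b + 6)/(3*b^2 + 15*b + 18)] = 4*(b^2 - 6)/(b^4 + 10*b^3 + 37*b^2 + 60*b + 36)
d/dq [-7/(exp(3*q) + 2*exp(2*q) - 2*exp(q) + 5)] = (21*exp(2*q) + 28*exp(q) - 14)*exp(q)/(exp(3*q) + 2*exp(2*q) - 2*exp(q) + 5)^2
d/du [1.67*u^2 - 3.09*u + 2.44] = 3.34*u - 3.09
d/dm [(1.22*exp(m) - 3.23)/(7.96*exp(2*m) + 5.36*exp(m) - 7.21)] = (-9.7112*exp(2*m) + 51.4216*exp(m) + 8.5166)*exp(m)/(63.3616*exp(4*m) + 85.3312*exp(3*m) - 86.0536*exp(2*m) - 77.2912*exp(m) + 51.9841)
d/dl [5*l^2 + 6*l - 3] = 10*l + 6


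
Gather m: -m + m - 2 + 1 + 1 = 0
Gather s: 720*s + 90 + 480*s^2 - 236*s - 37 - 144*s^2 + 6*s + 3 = 336*s^2 + 490*s + 56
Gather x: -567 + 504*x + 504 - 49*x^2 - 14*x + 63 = -49*x^2 + 490*x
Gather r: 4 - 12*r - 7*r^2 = -7*r^2 - 12*r + 4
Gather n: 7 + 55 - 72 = -10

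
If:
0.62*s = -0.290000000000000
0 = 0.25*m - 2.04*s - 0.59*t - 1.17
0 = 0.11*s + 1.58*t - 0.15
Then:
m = 1.16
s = -0.47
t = 0.13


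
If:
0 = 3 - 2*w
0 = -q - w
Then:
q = -3/2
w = 3/2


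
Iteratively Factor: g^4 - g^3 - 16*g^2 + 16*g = (g - 1)*(g^3 - 16*g) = (g - 4)*(g - 1)*(g^2 + 4*g) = g*(g - 4)*(g - 1)*(g + 4)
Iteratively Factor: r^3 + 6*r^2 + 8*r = (r + 4)*(r^2 + 2*r) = (r + 2)*(r + 4)*(r)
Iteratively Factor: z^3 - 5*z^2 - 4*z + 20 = (z - 5)*(z^2 - 4) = (z - 5)*(z + 2)*(z - 2)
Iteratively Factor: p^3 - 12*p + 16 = (p - 2)*(p^2 + 2*p - 8) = (p - 2)^2*(p + 4)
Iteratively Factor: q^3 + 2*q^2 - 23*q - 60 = (q + 3)*(q^2 - q - 20) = (q + 3)*(q + 4)*(q - 5)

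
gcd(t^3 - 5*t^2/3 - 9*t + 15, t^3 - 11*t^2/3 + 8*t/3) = 1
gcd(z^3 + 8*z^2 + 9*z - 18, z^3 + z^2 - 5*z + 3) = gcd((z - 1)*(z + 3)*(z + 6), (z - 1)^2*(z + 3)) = z^2 + 2*z - 3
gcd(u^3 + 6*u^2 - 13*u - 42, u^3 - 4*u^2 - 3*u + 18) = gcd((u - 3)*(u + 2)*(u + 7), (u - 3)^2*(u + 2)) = u^2 - u - 6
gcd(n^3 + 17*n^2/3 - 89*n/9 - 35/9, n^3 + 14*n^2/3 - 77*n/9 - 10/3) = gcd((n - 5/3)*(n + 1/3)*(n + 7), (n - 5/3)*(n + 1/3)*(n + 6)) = n^2 - 4*n/3 - 5/9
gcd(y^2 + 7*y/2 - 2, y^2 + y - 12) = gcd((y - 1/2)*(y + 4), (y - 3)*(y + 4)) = y + 4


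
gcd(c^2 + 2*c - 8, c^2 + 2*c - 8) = c^2 + 2*c - 8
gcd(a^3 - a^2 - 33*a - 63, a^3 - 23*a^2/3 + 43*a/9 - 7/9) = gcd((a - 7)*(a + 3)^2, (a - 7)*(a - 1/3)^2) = a - 7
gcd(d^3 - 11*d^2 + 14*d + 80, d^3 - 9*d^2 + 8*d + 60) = d^2 - 3*d - 10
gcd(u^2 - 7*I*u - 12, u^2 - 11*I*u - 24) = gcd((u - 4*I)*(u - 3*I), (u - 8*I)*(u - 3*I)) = u - 3*I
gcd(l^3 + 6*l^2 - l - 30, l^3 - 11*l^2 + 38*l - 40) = l - 2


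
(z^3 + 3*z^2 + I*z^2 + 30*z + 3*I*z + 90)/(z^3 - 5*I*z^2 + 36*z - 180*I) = (z + 3)/(z - 6*I)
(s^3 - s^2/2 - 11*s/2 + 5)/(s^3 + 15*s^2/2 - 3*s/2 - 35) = (s - 1)/(s + 7)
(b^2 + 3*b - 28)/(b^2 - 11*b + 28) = (b + 7)/(b - 7)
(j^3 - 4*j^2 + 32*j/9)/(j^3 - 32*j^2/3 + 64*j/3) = (j - 4/3)/(j - 8)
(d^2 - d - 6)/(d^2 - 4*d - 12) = (d - 3)/(d - 6)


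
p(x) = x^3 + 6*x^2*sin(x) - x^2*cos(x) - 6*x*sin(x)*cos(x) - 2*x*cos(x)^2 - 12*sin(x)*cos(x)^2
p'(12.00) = 933.94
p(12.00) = 1162.98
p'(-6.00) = 328.52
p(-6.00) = -172.58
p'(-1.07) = 25.97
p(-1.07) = -7.58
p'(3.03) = -25.01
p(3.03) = 37.78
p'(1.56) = 38.20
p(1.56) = 18.27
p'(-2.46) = -6.77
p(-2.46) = -18.32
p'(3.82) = -59.61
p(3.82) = 0.89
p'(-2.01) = -2.62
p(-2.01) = -21.01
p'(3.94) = -57.91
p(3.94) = -6.18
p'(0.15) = -14.51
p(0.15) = -2.18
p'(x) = x^2*sin(x) + 6*x^2*cos(x) + 3*x^2 + 6*x*sin(x)^2 + 4*x*sin(x)*cos(x) + 12*x*sin(x) - 6*x*cos(x)^2 - 2*x*cos(x) + 24*sin(x)^2*cos(x) - 6*sin(x)*cos(x) - 12*cos(x)^3 - 2*cos(x)^2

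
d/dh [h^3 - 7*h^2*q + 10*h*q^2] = 3*h^2 - 14*h*q + 10*q^2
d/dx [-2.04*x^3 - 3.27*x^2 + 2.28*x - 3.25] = -6.12*x^2 - 6.54*x + 2.28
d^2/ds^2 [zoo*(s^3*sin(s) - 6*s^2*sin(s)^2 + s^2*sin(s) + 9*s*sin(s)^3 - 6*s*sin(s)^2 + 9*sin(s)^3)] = zoo*s^3*sin(s) + zoo*s^2*sin(s + pi/4) + zoo*s^2 + zoo*s*sin(s) + zoo*s*sin(2*s) + zoo*s*cos(s) + zoo*s + zoo*sin(s) + zoo*cos(s) + zoo*cos(3*s) + zoo*cos(2*s + pi/4) + zoo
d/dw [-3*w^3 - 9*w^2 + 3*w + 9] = -9*w^2 - 18*w + 3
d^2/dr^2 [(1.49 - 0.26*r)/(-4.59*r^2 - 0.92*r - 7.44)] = ((13.1998 - 7.1604*r)*(4.59*r^2 + 0.92*r + 7.44) + (0.26*r - 1.49)*(9.18*r + 0.92)*(18.36*r + 1.84))/(4.59*r^2 + 0.92*r + 7.44)^3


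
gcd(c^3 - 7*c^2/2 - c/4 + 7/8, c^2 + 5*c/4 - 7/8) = c - 1/2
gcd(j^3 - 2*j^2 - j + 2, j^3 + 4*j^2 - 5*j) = j - 1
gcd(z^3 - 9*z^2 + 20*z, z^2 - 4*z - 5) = z - 5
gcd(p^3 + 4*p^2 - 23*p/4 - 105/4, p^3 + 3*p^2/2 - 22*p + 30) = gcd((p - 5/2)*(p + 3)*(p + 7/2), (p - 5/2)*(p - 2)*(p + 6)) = p - 5/2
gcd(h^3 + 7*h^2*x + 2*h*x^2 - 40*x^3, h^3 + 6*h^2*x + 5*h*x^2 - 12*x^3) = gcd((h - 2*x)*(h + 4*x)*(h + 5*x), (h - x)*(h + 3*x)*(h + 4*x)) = h + 4*x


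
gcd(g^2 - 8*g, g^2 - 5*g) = g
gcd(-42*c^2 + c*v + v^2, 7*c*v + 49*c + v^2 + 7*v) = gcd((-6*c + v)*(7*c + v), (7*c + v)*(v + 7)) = 7*c + v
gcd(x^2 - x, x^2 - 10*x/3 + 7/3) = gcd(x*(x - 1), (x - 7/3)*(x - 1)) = x - 1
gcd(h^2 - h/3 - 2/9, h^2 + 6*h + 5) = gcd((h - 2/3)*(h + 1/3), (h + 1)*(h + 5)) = 1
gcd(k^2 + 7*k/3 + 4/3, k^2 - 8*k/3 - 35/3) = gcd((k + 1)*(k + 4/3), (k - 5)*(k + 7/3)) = 1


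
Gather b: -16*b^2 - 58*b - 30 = -16*b^2 - 58*b - 30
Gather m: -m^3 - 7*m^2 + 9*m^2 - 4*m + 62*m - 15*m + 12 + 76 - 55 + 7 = -m^3 + 2*m^2 + 43*m + 40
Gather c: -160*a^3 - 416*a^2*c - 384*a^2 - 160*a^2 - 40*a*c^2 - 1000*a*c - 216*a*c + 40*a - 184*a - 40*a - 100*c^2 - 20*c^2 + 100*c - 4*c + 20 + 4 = -160*a^3 - 544*a^2 - 184*a + c^2*(-40*a - 120) + c*(-416*a^2 - 1216*a + 96) + 24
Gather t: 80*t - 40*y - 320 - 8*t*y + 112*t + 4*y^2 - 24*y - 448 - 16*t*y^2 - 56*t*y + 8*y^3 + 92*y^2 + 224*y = t*(-16*y^2 - 64*y + 192) + 8*y^3 + 96*y^2 + 160*y - 768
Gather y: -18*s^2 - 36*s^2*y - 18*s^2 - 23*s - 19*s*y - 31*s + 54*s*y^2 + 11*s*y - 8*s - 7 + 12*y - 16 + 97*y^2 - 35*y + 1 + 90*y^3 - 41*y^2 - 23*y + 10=-36*s^2 - 62*s + 90*y^3 + y^2*(54*s + 56) + y*(-36*s^2 - 8*s - 46) - 12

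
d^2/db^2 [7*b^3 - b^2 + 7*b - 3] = 42*b - 2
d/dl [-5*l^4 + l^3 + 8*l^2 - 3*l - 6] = -20*l^3 + 3*l^2 + 16*l - 3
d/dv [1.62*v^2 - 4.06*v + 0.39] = 3.24*v - 4.06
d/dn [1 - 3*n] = -3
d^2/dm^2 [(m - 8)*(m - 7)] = 2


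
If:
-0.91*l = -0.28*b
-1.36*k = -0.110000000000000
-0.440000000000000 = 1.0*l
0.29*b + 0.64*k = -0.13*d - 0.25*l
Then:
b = -1.43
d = 3.64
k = 0.08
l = -0.44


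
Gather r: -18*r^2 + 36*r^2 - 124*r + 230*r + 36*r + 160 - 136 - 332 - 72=18*r^2 + 142*r - 380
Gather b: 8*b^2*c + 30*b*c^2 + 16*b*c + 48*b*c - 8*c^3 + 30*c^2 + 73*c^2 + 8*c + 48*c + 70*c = 8*b^2*c + b*(30*c^2 + 64*c) - 8*c^3 + 103*c^2 + 126*c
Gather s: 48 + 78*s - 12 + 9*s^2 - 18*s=9*s^2 + 60*s + 36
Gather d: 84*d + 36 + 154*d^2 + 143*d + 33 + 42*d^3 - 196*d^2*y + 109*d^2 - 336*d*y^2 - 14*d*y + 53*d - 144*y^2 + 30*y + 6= 42*d^3 + d^2*(263 - 196*y) + d*(-336*y^2 - 14*y + 280) - 144*y^2 + 30*y + 75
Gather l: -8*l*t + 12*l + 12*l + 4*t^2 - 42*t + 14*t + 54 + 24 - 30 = l*(24 - 8*t) + 4*t^2 - 28*t + 48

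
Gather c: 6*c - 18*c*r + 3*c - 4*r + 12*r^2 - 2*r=c*(9 - 18*r) + 12*r^2 - 6*r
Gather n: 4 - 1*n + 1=5 - n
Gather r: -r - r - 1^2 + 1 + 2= 2 - 2*r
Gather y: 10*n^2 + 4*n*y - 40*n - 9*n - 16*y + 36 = 10*n^2 - 49*n + y*(4*n - 16) + 36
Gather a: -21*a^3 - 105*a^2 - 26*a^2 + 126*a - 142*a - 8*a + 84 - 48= -21*a^3 - 131*a^2 - 24*a + 36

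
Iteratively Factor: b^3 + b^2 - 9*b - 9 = (b - 3)*(b^2 + 4*b + 3) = (b - 3)*(b + 1)*(b + 3)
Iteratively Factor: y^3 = (y)*(y^2) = y^2*(y)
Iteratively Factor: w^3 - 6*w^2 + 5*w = (w)*(w^2 - 6*w + 5) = w*(w - 1)*(w - 5)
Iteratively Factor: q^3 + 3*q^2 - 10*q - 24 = (q + 2)*(q^2 + q - 12) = (q + 2)*(q + 4)*(q - 3)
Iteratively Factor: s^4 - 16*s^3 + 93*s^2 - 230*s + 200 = (s - 5)*(s^3 - 11*s^2 + 38*s - 40) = (s - 5)*(s - 2)*(s^2 - 9*s + 20) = (s - 5)^2*(s - 2)*(s - 4)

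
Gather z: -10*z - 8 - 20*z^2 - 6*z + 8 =-20*z^2 - 16*z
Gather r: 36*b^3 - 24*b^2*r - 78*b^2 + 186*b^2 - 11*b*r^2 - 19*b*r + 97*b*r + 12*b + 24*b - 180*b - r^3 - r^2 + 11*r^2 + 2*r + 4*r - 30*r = 36*b^3 + 108*b^2 - 144*b - r^3 + r^2*(10 - 11*b) + r*(-24*b^2 + 78*b - 24)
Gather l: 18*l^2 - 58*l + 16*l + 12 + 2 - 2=18*l^2 - 42*l + 12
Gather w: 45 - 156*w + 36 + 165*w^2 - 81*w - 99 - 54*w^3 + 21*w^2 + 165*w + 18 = -54*w^3 + 186*w^2 - 72*w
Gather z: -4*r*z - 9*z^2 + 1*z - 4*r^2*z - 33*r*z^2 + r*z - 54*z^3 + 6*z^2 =-54*z^3 + z^2*(-33*r - 3) + z*(-4*r^2 - 3*r + 1)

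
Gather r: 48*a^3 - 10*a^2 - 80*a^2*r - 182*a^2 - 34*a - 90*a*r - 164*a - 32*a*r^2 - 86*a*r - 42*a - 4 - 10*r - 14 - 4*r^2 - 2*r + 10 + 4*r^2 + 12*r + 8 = 48*a^3 - 192*a^2 - 32*a*r^2 - 240*a + r*(-80*a^2 - 176*a)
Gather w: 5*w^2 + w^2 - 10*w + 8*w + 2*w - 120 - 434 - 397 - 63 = 6*w^2 - 1014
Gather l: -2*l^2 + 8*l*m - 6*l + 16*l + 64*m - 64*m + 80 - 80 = -2*l^2 + l*(8*m + 10)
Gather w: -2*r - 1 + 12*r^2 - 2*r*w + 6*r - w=12*r^2 + 4*r + w*(-2*r - 1) - 1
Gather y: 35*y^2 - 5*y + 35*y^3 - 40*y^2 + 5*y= 35*y^3 - 5*y^2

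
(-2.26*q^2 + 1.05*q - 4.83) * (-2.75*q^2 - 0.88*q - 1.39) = 6.215*q^4 - 0.8987*q^3 + 15.4999*q^2 + 2.7909*q + 6.7137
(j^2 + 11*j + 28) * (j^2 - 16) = j^4 + 11*j^3 + 12*j^2 - 176*j - 448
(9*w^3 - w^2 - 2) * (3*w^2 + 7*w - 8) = 27*w^5 + 60*w^4 - 79*w^3 + 2*w^2 - 14*w + 16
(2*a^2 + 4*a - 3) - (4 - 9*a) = 2*a^2 + 13*a - 7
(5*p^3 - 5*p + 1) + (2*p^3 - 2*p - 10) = 7*p^3 - 7*p - 9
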